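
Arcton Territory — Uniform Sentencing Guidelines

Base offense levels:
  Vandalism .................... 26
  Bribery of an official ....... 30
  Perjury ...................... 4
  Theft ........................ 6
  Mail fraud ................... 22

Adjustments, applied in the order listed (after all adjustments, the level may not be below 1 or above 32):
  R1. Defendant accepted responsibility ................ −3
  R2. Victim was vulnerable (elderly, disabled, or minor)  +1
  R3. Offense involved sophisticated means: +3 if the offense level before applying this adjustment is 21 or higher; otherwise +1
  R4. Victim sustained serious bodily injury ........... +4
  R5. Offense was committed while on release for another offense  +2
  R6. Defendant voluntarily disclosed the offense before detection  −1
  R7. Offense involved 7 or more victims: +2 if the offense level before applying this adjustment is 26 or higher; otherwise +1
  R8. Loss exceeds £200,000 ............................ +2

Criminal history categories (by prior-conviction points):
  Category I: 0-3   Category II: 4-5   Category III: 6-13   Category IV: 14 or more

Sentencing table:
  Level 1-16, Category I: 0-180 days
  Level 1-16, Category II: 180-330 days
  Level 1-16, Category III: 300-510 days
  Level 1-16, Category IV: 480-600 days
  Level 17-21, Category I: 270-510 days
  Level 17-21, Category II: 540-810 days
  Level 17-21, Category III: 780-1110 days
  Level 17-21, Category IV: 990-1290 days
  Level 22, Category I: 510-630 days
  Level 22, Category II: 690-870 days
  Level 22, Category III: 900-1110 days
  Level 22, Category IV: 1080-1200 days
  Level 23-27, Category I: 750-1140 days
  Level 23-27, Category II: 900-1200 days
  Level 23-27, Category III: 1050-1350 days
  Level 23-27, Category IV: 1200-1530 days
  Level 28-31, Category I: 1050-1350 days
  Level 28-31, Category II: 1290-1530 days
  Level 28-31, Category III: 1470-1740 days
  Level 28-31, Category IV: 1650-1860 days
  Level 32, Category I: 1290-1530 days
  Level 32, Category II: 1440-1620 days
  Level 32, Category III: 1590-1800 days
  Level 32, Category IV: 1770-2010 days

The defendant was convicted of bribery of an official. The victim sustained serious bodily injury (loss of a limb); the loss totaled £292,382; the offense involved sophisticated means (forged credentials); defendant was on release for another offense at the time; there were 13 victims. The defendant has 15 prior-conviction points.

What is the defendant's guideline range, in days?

1770-2010 days

Base offense level for bribery of an official: 30.
R2 does not apply.
R3 applies (level before this adjustment is 30 ≥ 21, so +3): 30 + 3 = 33.
R4 applies: 33 + 4 = 37.
R5 applies: 37 + 2 = 39.
R6 does not apply.
R7 applies (level before this adjustment is 39 ≥ 26, so +2): 39 + 2 = 41.
R8 applies: 41 + 2 = 43.
Level 43 exceeds the maximum of 32; capped at 32.
Final offense level: 32.
Criminal history: 15 prior points → Category IV (14+).
Level 32 falls in the 32 band.
Grid: Level 32 × Category IV = 1770-2010 days.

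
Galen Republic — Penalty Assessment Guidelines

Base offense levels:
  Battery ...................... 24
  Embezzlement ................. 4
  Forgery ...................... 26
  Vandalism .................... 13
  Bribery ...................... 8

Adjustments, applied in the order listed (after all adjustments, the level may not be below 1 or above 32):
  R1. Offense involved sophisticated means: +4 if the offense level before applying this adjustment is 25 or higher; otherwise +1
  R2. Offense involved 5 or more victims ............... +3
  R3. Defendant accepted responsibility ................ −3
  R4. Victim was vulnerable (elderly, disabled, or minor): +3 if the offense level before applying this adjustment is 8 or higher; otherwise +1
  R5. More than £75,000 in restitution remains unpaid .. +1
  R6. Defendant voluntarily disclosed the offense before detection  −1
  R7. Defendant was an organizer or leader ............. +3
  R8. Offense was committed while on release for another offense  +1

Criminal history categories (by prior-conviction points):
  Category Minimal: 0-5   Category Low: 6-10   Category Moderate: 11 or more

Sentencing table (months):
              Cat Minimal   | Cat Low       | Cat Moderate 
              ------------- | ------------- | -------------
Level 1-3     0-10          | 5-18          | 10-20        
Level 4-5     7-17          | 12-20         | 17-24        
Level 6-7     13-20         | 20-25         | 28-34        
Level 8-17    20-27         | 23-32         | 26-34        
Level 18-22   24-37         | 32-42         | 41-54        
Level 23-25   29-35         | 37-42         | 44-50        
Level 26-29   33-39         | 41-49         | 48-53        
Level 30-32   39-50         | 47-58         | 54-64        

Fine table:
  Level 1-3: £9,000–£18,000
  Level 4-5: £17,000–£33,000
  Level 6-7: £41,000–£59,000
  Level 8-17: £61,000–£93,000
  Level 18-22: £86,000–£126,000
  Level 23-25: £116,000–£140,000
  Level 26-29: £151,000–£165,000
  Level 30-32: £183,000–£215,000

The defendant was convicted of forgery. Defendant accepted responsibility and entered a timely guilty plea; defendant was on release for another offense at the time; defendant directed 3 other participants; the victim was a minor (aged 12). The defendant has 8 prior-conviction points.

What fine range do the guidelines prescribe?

£183,000–£215,000

Base offense level for forgery: 26.
R1 does not apply.
R3 applies: 26 − 3 = 23.
R4 applies (level before this adjustment is 23 ≥ 8, so +3): 23 + 3 = 26.
R5 does not apply.
R7 applies: 26 + 3 = 29.
R8 applies: 29 + 1 = 30.
Final offense level: 30.
Level 30 falls in the 30-32 band.
Fine table: Level 30-32 → £183,000–£215,000.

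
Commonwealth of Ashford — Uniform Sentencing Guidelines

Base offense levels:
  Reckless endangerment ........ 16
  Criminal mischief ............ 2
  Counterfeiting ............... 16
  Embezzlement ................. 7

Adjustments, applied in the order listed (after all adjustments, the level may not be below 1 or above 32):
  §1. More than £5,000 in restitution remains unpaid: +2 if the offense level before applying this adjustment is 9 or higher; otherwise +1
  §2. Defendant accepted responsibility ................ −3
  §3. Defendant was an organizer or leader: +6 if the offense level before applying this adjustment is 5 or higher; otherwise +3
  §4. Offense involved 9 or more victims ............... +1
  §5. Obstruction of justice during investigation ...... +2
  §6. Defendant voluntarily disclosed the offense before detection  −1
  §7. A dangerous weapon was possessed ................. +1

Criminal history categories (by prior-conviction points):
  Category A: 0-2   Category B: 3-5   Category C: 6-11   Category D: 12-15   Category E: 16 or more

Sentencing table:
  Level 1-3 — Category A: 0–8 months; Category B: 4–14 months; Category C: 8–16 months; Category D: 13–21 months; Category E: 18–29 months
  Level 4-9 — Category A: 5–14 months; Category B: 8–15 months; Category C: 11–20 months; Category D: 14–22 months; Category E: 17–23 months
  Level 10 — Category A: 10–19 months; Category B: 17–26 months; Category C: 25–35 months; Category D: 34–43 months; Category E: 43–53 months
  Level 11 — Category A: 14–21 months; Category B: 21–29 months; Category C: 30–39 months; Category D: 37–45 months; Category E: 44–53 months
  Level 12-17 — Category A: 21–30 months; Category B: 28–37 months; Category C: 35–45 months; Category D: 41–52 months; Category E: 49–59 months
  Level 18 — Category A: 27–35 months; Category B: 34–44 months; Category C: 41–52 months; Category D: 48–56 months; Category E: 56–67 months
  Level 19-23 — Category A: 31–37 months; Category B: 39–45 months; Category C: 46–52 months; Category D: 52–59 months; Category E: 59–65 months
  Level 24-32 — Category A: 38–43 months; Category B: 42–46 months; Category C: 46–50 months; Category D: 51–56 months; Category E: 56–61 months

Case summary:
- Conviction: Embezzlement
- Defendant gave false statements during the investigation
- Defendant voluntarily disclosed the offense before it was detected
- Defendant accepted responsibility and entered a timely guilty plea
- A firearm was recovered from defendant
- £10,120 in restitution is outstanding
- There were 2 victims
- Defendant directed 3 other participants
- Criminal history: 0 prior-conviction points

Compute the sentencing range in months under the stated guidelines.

Base offense level for embezzlement: 7.
§1 applies (level before this adjustment is 7 < 9, so +1): 7 + 1 = 8.
§2 applies: 8 − 3 = 5.
§3 applies (level before this adjustment is 5 ≥ 5, so +6): 5 + 6 = 11.
§5 applies: 11 + 2 = 13.
§6 applies: 13 − 1 = 12.
§7 applies: 12 + 1 = 13.
Final offense level: 13.
Criminal history: 0 prior points → Category A (0-2).
Level 13 falls in the 12-17 band.
Grid: Level 12-17 × Category A = 21-30 months.

21-30 months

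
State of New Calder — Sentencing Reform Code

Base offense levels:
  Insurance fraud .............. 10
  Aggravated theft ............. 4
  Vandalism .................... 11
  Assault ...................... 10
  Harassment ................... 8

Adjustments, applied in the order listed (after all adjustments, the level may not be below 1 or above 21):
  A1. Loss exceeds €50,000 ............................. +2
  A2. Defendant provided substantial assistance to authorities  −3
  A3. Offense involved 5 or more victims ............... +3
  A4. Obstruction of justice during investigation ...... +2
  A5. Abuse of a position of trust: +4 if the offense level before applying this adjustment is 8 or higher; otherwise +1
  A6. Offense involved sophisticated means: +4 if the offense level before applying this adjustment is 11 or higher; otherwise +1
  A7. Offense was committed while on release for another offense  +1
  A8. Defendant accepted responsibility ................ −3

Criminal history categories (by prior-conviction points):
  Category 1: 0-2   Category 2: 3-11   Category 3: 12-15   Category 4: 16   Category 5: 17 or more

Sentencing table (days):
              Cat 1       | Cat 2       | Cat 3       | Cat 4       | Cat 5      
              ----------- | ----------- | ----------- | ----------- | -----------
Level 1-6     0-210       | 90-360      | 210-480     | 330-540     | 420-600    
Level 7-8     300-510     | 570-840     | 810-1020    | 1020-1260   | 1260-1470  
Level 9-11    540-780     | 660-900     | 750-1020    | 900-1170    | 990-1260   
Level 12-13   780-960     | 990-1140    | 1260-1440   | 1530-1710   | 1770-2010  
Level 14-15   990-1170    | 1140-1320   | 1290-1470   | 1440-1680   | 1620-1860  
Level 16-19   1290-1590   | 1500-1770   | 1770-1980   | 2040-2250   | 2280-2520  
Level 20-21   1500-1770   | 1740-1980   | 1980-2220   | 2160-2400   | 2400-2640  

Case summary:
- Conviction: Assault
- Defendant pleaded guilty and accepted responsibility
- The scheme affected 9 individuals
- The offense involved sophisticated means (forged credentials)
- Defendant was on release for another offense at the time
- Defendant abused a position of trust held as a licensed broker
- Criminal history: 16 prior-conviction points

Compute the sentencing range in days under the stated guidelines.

Base offense level for assault: 10.
A1 does not apply.
A3 applies: 10 + 3 = 13.
A5 applies (level before this adjustment is 13 ≥ 8, so +4): 13 + 4 = 17.
A6 applies (level before this adjustment is 17 ≥ 11, so +4): 17 + 4 = 21.
A7 applies: 21 + 1 = 22.
A8 applies: 22 − 3 = 19.
Final offense level: 19.
Criminal history: 16 prior points → Category 4 (16).
Level 19 falls in the 16-19 band.
Grid: Level 16-19 × Category 4 = 2040-2250 days.

2040-2250 days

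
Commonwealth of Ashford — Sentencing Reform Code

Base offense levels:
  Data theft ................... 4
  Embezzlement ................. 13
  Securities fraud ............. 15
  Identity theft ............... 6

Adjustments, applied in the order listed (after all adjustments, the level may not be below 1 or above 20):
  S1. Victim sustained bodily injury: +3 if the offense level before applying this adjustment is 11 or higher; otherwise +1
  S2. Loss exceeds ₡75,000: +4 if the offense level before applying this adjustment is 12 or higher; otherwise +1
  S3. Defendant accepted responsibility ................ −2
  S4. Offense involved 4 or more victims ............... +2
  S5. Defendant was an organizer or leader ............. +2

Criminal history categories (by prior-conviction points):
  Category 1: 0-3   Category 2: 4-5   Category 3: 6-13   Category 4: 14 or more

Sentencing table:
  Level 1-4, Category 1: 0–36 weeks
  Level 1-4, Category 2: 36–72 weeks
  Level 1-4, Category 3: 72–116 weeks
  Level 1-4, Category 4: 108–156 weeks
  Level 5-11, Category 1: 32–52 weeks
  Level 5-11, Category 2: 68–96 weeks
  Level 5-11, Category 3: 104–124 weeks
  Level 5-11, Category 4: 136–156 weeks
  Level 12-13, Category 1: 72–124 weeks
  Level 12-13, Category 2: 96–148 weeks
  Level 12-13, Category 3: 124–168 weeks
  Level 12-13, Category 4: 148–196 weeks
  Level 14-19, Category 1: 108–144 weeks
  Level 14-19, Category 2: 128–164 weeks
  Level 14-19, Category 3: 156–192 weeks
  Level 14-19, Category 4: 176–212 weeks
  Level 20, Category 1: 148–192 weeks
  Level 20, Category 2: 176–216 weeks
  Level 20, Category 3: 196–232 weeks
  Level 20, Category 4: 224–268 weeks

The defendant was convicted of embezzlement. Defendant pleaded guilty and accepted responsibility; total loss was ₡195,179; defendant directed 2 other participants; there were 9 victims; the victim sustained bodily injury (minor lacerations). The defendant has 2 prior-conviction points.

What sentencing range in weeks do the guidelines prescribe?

Base offense level for embezzlement: 13.
S1 applies (level before this adjustment is 13 ≥ 11, so +3): 13 + 3 = 16.
S2 applies (level before this adjustment is 16 ≥ 12, so +4): 16 + 4 = 20.
S3 applies: 20 − 2 = 18.
S4 applies: 18 + 2 = 20.
S5 applies: 20 + 2 = 22.
Level 22 exceeds the maximum of 20; capped at 20.
Final offense level: 20.
Criminal history: 2 prior points → Category 1 (0-3).
Level 20 falls in the 20 band.
Grid: Level 20 × Category 1 = 148-192 weeks.

148-192 weeks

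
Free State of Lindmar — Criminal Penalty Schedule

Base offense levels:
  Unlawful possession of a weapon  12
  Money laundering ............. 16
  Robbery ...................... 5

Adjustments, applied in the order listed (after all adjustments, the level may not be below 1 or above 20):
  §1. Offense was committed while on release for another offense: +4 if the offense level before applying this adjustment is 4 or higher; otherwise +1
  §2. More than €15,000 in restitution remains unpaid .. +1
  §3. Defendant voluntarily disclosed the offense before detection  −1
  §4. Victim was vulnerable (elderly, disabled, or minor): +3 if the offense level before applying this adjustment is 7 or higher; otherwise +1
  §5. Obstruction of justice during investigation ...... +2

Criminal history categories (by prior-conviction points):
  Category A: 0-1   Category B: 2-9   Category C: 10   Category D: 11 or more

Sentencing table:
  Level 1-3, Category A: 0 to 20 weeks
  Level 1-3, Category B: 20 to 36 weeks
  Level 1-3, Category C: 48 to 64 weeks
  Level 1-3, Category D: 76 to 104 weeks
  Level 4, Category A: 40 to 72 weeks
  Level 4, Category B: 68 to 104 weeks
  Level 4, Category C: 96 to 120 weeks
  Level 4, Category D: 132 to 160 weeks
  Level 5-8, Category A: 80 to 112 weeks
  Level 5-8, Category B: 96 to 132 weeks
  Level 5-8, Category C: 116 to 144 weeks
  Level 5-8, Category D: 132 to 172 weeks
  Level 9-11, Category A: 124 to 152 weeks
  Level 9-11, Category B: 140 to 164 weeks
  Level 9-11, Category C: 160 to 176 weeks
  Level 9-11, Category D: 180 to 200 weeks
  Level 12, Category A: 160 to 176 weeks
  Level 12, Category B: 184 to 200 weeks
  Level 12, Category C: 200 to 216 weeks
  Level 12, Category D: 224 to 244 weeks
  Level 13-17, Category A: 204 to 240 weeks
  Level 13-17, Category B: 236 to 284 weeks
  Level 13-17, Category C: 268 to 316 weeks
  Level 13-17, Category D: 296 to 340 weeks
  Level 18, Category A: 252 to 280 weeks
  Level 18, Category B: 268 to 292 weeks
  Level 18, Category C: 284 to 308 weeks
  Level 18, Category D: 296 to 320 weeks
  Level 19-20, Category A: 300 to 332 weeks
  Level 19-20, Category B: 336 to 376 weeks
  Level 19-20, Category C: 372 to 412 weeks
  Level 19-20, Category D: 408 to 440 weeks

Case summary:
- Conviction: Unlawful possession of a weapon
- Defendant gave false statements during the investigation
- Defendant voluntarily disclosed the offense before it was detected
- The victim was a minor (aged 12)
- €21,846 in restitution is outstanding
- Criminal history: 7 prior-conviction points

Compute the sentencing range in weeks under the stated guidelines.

Base offense level for unlawful possession of a weapon: 12.
§2 applies: 12 + 1 = 13.
§3 applies: 13 − 1 = 12.
§4 applies (level before this adjustment is 12 ≥ 7, so +3): 12 + 3 = 15.
§5 applies: 15 + 2 = 17.
Final offense level: 17.
Criminal history: 7 prior points → Category B (2-9).
Level 17 falls in the 13-17 band.
Grid: Level 13-17 × Category B = 236-284 weeks.

236-284 weeks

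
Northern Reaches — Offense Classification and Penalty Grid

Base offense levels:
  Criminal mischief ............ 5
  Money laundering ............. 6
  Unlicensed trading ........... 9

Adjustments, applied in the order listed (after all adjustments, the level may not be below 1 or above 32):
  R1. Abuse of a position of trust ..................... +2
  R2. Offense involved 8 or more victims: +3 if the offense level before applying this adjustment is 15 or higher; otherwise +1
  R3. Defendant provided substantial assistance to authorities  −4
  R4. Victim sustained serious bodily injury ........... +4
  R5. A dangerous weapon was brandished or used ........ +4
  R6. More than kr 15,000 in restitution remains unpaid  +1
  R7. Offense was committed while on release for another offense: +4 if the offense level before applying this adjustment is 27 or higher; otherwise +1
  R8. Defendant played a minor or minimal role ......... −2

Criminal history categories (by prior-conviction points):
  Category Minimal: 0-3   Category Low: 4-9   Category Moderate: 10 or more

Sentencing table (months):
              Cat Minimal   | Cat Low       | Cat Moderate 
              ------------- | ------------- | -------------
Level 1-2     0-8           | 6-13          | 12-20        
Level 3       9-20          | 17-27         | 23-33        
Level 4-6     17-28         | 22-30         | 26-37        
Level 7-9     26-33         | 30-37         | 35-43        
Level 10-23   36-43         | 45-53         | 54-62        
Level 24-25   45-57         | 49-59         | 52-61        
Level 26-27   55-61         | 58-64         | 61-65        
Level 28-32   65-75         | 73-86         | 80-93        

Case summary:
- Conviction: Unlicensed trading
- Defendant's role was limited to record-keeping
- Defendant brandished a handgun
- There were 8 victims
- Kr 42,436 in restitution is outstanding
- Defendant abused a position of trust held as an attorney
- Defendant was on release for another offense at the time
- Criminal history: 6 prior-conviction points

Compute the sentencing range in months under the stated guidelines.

Base offense level for unlicensed trading: 9.
R1 applies: 9 + 2 = 11.
R2 applies (level before this adjustment is 11 < 15, so +1): 11 + 1 = 12.
R5 applies: 12 + 4 = 16.
R6 applies: 16 + 1 = 17.
R7 applies (level before this adjustment is 17 < 27, so +1): 17 + 1 = 18.
R8 applies: 18 − 2 = 16.
Final offense level: 16.
Criminal history: 6 prior points → Category Low (4-9).
Level 16 falls in the 10-23 band.
Grid: Level 10-23 × Category Low = 45-53 months.

45-53 months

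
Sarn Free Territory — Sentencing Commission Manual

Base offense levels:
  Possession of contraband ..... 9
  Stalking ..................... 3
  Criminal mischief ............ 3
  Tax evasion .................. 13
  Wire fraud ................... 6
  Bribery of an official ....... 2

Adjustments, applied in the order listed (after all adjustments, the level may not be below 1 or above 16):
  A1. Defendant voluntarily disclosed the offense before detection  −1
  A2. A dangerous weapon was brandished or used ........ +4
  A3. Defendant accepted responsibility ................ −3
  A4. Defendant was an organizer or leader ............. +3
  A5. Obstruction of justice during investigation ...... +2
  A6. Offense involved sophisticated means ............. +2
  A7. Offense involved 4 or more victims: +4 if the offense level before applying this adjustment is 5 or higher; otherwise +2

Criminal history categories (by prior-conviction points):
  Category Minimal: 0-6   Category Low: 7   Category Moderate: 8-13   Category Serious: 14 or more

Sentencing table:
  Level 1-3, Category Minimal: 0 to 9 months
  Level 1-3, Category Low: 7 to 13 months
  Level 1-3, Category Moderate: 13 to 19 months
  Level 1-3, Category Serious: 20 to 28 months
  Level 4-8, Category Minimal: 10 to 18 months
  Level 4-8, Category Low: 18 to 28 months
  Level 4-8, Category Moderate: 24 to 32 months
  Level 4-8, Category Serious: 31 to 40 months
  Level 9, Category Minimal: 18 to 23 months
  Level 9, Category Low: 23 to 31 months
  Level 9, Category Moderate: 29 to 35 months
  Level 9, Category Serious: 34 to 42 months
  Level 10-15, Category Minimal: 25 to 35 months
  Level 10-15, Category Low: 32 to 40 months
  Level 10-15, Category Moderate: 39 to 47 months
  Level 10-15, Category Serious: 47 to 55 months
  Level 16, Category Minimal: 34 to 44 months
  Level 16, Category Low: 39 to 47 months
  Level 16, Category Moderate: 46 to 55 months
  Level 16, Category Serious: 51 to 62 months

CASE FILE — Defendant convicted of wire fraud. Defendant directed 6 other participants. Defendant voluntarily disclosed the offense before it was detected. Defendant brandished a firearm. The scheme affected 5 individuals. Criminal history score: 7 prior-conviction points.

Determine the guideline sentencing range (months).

Base offense level for wire fraud: 6.
A1 applies: 6 − 1 = 5.
A2 applies: 5 + 4 = 9.
A3 does not apply.
A4 applies: 9 + 3 = 12.
A5 does not apply.
A6 does not apply.
A7 applies (level before this adjustment is 12 ≥ 5, so +4): 12 + 4 = 16.
Final offense level: 16.
Criminal history: 7 prior points → Category Low (7).
Level 16 falls in the 16 band.
Grid: Level 16 × Category Low = 39-47 months.

39-47 months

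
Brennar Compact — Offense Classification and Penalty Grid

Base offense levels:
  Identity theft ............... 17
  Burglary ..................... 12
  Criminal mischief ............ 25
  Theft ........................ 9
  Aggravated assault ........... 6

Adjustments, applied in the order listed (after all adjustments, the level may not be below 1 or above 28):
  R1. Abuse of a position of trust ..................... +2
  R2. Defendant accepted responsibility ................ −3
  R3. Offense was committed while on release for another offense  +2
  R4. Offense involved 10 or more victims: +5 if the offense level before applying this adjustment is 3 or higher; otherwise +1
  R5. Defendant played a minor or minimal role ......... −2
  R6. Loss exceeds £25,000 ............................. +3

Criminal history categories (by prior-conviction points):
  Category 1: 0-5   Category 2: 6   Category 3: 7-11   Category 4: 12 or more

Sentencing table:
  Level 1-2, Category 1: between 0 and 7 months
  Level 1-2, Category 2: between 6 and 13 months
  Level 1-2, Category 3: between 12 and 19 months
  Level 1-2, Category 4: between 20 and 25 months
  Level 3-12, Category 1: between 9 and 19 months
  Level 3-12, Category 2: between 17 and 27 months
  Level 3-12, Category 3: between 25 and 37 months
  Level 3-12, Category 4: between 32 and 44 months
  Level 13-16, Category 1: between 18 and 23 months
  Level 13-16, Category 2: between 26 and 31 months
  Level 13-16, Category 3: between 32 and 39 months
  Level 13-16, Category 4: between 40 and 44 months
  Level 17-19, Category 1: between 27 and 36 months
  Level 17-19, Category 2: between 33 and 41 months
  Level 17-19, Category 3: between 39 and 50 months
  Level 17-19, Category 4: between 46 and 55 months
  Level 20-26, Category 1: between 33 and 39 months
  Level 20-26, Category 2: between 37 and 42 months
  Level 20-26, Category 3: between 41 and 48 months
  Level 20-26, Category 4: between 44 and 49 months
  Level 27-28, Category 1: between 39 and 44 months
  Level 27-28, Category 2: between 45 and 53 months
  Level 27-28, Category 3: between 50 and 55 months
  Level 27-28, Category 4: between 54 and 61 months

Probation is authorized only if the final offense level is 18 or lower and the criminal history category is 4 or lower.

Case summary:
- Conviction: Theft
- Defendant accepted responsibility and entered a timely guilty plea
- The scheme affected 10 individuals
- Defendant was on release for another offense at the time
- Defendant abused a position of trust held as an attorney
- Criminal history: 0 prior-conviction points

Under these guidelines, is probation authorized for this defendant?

Base offense level for theft: 9.
R1 applies: 9 + 2 = 11.
R2 applies: 11 − 3 = 8.
R3 applies: 8 + 2 = 10.
R4 applies (level before this adjustment is 10 ≥ 3, so +5): 10 + 5 = 15.
R5 does not apply.
Final offense level: 15.
Criminal history: 0 prior points → Category 1 (0-5).
Level 15 falls in the 13-16 band.
Grid: Level 13-16 × Category 1 = 18-23 months.
Probation check: level 15 ≤ 18 and category 1 ≤ 4 → eligible.

Yes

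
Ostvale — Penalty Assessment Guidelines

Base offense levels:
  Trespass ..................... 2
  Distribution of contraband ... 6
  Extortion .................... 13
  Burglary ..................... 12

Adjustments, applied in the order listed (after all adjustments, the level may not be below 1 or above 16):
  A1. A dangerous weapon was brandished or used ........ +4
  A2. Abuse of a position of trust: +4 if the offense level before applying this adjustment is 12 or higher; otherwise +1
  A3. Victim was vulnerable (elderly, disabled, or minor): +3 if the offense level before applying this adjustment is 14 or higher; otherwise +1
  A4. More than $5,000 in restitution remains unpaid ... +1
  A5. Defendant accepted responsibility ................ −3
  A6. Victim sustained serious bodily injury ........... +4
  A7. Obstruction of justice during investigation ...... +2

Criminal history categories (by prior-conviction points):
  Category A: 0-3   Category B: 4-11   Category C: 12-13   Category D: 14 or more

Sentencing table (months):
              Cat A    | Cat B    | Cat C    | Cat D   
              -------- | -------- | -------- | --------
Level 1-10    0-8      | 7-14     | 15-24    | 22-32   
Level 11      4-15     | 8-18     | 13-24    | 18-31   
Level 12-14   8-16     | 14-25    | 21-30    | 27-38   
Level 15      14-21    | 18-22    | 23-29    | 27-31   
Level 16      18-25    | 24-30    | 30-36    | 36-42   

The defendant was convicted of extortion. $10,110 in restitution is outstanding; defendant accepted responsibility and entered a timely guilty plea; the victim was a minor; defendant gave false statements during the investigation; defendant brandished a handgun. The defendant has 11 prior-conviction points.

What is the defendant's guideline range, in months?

24-30 months

Base offense level for extortion: 13.
A1 applies: 13 + 4 = 17.
A2 does not apply.
A3 applies (level before this adjustment is 17 ≥ 14, so +3): 17 + 3 = 20.
A4 applies: 20 + 1 = 21.
A5 applies: 21 − 3 = 18.
A6 does not apply.
A7 applies: 18 + 2 = 20.
Level 20 exceeds the maximum of 16; capped at 16.
Final offense level: 16.
Criminal history: 11 prior points → Category B (4-11).
Level 16 falls in the 16 band.
Grid: Level 16 × Category B = 24-30 months.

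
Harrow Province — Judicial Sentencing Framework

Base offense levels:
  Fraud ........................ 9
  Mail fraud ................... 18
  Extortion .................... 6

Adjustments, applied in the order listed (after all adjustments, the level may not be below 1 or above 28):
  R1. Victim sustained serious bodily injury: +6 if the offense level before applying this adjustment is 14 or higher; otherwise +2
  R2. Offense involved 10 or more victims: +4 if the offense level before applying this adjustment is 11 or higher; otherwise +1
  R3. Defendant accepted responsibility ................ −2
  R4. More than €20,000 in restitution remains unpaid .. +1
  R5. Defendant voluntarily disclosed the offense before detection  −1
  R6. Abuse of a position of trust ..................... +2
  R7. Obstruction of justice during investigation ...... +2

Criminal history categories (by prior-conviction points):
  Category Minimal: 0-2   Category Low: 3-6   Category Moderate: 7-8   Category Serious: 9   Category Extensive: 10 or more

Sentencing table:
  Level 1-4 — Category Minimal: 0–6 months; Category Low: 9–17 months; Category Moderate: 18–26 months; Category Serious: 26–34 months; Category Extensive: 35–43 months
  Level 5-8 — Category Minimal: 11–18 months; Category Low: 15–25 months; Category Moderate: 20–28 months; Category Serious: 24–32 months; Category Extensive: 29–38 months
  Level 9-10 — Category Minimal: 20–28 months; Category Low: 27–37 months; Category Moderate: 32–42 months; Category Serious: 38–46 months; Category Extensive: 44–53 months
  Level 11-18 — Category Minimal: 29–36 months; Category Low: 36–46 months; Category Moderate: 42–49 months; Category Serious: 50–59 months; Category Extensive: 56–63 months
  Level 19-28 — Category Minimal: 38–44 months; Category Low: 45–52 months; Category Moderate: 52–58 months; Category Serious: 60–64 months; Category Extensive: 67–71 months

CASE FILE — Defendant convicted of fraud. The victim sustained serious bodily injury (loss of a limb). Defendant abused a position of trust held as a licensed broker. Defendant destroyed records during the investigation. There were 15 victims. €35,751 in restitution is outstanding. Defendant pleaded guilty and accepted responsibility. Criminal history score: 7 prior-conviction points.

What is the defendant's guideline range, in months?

Base offense level for fraud: 9.
R1 applies (level before this adjustment is 9 < 14, so +2): 9 + 2 = 11.
R2 applies (level before this adjustment is 11 ≥ 11, so +4): 11 + 4 = 15.
R3 applies: 15 − 2 = 13.
R4 applies: 13 + 1 = 14.
R6 applies: 14 + 2 = 16.
R7 applies: 16 + 2 = 18.
Final offense level: 18.
Criminal history: 7 prior points → Category Moderate (7-8).
Level 18 falls in the 11-18 band.
Grid: Level 11-18 × Category Moderate = 42-49 months.

42-49 months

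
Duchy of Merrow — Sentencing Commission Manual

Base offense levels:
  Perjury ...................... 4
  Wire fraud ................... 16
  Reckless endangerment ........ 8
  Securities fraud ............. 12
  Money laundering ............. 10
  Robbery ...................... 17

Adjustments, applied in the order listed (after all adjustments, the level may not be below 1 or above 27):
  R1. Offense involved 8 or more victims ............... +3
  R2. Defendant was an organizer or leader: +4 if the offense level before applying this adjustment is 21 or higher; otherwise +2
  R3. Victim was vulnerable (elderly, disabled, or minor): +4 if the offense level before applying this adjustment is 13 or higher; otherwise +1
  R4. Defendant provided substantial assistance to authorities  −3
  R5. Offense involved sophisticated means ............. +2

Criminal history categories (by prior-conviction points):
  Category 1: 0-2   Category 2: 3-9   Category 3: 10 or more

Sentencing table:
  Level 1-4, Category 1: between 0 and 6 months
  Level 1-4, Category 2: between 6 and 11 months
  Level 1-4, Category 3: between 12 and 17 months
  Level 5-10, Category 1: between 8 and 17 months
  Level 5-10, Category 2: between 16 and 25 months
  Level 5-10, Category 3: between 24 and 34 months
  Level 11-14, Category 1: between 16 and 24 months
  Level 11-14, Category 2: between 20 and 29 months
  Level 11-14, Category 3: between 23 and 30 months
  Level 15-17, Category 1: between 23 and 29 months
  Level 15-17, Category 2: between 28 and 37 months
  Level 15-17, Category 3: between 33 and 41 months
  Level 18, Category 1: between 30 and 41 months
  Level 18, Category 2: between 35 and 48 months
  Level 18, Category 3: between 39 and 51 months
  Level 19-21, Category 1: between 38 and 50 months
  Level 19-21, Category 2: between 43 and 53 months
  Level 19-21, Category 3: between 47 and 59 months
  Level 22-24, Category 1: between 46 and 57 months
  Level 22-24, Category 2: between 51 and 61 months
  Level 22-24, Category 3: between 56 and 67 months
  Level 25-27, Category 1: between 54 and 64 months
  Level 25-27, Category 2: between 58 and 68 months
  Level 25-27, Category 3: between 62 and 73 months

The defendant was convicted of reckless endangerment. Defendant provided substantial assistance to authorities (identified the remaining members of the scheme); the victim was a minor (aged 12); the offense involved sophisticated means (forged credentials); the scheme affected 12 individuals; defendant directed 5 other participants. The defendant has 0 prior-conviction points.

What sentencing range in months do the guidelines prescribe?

Base offense level for reckless endangerment: 8.
R1 applies: 8 + 3 = 11.
R2 applies (level before this adjustment is 11 < 21, so +2): 11 + 2 = 13.
R3 applies (level before this adjustment is 13 ≥ 13, so +4): 13 + 4 = 17.
R4 applies: 17 − 3 = 14.
R5 applies: 14 + 2 = 16.
Final offense level: 16.
Criminal history: 0 prior points → Category 1 (0-2).
Level 16 falls in the 15-17 band.
Grid: Level 15-17 × Category 1 = 23-29 months.

23-29 months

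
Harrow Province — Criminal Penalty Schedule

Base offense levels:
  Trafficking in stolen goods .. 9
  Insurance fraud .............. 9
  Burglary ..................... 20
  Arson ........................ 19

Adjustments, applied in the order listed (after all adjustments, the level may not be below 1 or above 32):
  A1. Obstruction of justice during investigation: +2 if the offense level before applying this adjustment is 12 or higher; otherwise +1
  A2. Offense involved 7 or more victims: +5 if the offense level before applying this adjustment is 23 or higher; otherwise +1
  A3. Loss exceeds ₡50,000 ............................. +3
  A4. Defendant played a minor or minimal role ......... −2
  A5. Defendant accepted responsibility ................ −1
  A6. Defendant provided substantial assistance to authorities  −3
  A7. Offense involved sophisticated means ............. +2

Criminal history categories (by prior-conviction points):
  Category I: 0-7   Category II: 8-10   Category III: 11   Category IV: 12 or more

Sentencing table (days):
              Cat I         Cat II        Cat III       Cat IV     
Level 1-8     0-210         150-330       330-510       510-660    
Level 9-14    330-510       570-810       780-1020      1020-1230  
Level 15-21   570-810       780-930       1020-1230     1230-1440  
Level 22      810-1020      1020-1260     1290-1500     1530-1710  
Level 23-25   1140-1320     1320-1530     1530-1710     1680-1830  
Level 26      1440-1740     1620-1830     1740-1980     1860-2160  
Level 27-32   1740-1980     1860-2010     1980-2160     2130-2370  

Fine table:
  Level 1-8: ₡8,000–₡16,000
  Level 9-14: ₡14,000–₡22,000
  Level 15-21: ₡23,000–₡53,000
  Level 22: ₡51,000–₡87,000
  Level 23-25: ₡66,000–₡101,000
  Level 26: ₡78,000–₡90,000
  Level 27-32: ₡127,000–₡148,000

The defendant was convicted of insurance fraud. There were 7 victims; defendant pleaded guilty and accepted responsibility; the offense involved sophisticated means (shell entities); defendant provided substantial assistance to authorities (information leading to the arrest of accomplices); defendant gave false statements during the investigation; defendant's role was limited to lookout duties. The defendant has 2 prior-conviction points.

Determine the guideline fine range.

Base offense level for insurance fraud: 9.
A1 applies (level before this adjustment is 9 < 12, so +1): 9 + 1 = 10.
A2 applies (level before this adjustment is 10 < 23, so +1): 10 + 1 = 11.
A4 applies: 11 − 2 = 9.
A5 applies: 9 − 1 = 8.
A6 applies: 8 − 3 = 5.
A7 applies: 5 + 2 = 7.
Final offense level: 7.
Level 7 falls in the 1-8 band.
Fine table: Level 1-8 → ₡8,000–₡16,000.

₡8,000–₡16,000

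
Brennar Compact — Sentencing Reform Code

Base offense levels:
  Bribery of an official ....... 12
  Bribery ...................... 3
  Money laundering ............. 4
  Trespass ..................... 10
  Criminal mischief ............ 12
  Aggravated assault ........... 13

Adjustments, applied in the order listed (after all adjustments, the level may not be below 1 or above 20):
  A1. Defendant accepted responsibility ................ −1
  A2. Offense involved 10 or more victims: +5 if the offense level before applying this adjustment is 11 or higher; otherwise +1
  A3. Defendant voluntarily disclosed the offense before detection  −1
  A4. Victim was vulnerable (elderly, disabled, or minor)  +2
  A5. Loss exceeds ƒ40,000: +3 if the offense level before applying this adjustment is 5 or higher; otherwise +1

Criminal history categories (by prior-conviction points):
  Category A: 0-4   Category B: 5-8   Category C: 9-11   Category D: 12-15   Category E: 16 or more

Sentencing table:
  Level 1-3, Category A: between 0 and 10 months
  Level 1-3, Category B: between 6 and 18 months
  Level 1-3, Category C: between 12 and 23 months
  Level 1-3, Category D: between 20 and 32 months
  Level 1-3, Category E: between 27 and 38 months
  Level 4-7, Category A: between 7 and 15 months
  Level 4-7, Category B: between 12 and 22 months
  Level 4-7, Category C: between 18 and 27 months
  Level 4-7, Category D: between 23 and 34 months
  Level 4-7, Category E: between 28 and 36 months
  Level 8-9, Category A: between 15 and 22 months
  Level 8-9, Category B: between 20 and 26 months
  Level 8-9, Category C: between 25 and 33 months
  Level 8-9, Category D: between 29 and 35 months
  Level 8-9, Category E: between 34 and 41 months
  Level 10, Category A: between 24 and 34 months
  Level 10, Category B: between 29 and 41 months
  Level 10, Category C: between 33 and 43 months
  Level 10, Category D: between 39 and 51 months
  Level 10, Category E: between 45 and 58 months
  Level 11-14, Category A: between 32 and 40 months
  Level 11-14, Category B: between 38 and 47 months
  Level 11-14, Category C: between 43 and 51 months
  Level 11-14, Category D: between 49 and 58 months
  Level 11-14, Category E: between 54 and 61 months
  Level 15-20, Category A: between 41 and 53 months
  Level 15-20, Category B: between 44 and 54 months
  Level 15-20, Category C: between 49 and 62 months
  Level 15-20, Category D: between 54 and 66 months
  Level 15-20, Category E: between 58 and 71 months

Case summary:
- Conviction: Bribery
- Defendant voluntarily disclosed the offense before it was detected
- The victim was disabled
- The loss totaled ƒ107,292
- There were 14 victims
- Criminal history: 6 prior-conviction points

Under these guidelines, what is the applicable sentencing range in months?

Base offense level for bribery: 3.
A1 does not apply.
A2 applies (level before this adjustment is 3 < 11, so +1): 3 + 1 = 4.
A3 applies: 4 − 1 = 3.
A4 applies: 3 + 2 = 5.
A5 applies (level before this adjustment is 5 ≥ 5, so +3): 5 + 3 = 8.
Final offense level: 8.
Criminal history: 6 prior points → Category B (5-8).
Level 8 falls in the 8-9 band.
Grid: Level 8-9 × Category B = 20-26 months.

20-26 months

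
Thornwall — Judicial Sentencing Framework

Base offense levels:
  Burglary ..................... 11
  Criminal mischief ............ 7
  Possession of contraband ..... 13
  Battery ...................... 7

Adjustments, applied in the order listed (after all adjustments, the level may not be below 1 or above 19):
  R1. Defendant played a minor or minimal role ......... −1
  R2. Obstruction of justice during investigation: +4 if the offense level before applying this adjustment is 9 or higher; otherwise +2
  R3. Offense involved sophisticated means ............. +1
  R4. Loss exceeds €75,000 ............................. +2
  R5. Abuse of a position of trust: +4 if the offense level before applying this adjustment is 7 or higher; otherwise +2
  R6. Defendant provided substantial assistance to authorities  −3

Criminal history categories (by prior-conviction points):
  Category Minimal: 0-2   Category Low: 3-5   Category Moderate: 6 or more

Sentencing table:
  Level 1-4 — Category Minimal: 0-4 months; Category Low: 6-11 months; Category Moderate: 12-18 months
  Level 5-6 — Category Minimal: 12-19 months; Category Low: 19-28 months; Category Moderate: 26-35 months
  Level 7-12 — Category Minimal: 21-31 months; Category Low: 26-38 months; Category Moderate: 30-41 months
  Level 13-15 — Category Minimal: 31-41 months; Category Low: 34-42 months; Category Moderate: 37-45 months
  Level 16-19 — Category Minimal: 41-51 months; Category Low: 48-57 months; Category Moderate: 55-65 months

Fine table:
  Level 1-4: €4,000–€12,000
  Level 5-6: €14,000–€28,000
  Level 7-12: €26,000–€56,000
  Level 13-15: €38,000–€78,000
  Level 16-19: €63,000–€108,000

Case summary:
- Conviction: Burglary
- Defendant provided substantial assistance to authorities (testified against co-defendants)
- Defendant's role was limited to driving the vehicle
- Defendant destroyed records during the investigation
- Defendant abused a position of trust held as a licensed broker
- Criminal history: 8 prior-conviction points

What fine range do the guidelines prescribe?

€38,000–€78,000

Base offense level for burglary: 11.
R1 applies: 11 − 1 = 10.
R2 applies (level before this adjustment is 10 ≥ 9, so +4): 10 + 4 = 14.
R3 does not apply.
R4 does not apply.
R5 applies (level before this adjustment is 14 ≥ 7, so +4): 14 + 4 = 18.
R6 applies: 18 − 3 = 15.
Final offense level: 15.
Level 15 falls in the 13-15 band.
Fine table: Level 13-15 → €38,000–€78,000.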